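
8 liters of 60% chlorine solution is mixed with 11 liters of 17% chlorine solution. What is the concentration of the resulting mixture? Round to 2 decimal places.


Solute in mixture 1 = 60% of 8 L = 8*60/100 = 24/5 L
Solute in mixture 2 = 17% of 11 L = 11*17/100 = 187/100 L
Total solute = 24/5 + 187/100 = 667/100 L
Total volume = 8 + 11 = 19 L
Final concentration = 667/100/19 * 100 = 35.11%

35.11


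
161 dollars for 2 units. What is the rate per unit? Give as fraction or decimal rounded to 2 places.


Total dollars = 161
Number of units = 2
Unit rate = 161 / 2
= 80.50 dollars per unit

80.50


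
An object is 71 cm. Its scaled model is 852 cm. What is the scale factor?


Original length = 71 cm
Scaled length = 852 cm
Scale factor = 852 / 71
= 12

12


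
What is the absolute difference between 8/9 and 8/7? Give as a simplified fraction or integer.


Simplify: 8/9 = 8/9 and 8/7 = 8/7
Find common denominator: LCD = 63
Convert: 56/63 and 72/63
Difference = |56 - 72|/63 = 16/63
Simplified = 16/63

16/63


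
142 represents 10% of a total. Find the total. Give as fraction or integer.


Given: 142 is 10% of the whole
Set up: 142 = 10/100 * whole
whole = 142 * 100 / 10
whole = 14200 / 10
whole = 1420

1420


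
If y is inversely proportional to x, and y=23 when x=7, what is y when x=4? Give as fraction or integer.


Inverse proportion: y = k/x
Find k: k = 7 * 23 = 161
Compute y at x=4: y = 161/4
y = 161/4

161/4


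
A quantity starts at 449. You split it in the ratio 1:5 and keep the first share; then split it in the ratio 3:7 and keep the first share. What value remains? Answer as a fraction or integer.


Start with 449.
Step 1: Split 1:5, first share = 449 * 1/6 = 449/6
Step 2: Split 3:7, first share = 449/6 * 3/10 = 449/20
Final result = 449/20

449/20


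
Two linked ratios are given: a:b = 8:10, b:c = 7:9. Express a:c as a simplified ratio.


Given a:b = 8:10 and b:c = 7:9
Make b consistent. Multiply first ratio by 7: a:b = 56:70
Multiply second ratio by 10: b:c = 70:90
Now b = 70 in both, so a:b:c = 56:70:90
Therefore a:c = 56:90
Simplify by GCD: a:c = 28:45

28:45


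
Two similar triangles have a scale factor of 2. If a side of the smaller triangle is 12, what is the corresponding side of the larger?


Similar triangles have proportional sides
Scale factor = 2
Smaller side = 12
Corresponding larger side = 12 * 2
= 24

24


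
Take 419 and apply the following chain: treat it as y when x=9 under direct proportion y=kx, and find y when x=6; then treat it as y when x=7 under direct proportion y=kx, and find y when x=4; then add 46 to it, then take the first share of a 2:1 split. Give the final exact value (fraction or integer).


Start with 419.
Step 1: Direct prop: k = (419)/9; new y = k*6 = 419*6/9 = 838/3
Step 2: Direct prop: k = (838/3)/7; new y = k*4 = 838/3*4/7 = 3352/21
Step 3: Add 46: 3352/21+46=4318/21; split 2:1 first = 4318/21*2/3 = 8636/63
Final result = 8636/63

8636/63


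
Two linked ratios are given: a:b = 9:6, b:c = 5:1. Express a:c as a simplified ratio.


Given a:b = 9:6 and b:c = 5:1
Make b consistent. Multiply first ratio by 5: a:b = 45:30
Multiply second ratio by 6: b:c = 30:6
Now b = 30 in both, so a:b:c = 45:30:6
Therefore a:c = 45:6
Simplify by GCD: a:c = 15:2

15:2


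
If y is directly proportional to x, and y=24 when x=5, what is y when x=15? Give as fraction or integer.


Direct proportion: y = kx
Find k: k = 24/5 = 24/5
Compute y at x=15: y = 24/5 * 15
y = 72

72


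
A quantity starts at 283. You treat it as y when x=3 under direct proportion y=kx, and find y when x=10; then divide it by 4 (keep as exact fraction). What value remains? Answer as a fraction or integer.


Start with 283.
Step 1: Direct prop: k = (283)/3; new y = k*10 = 283*10/3 = 2830/3
Step 2: Divide by 4: 2830/3 / 4 = 1415/6
Final result = 1415/6

1415/6


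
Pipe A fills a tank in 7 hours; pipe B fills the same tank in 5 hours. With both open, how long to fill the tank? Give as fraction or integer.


Rate of A = 1/7 job per hour
Rate of B = 1/5 job per hour
Combined rate = 1/7 + 1/5
Find common denominator: (5 + 7)/(7*5) = 12/35
Combined rate = 12/35 job per hour
Time together = 1 / (12/35) = 35/12 hours

35/12


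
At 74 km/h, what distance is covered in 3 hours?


Using distance = speed * time
Speed = 74 km/h
Time = 3 hours
Distance = 74 * 3
= 222 km

222


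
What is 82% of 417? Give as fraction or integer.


Compute 82% of 417
Convert percentage: 82% = 82/100
Multiply: 417 * 82/100
= 34194/100
= 17097/50

17097/50


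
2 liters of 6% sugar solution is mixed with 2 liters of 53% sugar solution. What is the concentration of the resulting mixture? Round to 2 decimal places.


Solute in mixture 1 = 6% of 2 L = 2*6/100 = 3/25 L
Solute in mixture 2 = 53% of 2 L = 2*53/100 = 53/50 L
Total solute = 3/25 + 53/50 = 59/50 L
Total volume = 2 + 2 = 4 L
Final concentration = 59/50/4 * 100 = 29.50%

29.50


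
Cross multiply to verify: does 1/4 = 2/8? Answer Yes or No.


Cross multiply to check 1/4 = 2/8
Left cross product: 1 * 8 = 8
Right cross product: 4 * 2 = 8
8 = 8
Equal, so proportions match => Yes

Yes


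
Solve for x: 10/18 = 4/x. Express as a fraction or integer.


Setting up: 10/18 = 4/x
Cross multiply: 10 * x = 18 * 4
10x = 72
x = 72/10
x = 36/5

36/5


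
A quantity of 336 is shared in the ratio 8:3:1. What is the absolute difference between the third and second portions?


Total parts = 8 + 3 + 1 = 12
Value per part = 336 / 12 = 28
Shares: 8*28=224, 3*28=84, 1*28=28
Third share = 28, second share = 84
Difference = |28 - 84| = 56

56


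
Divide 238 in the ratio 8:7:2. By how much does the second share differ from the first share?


Total parts = 8 + 7 + 2 = 17
Value per part = 238 / 17 = 14
Shares: 8*14=112, 7*14=98, 2*14=28
Second share = 98, first share = 112
Difference = |98 - 112| = 14

14


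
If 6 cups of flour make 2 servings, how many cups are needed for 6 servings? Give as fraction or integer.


Original: 6 cups for 2 servings
Target servings = 6
Scaling factor = 6/2
New amount = 6 * 6/2
= 36/2
= 18 cups

18


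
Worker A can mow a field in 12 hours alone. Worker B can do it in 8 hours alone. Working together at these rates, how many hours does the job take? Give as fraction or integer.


Rate of A = 1/12 job per hour
Rate of B = 1/8 job per hour
Combined rate = 1/12 + 1/8
Find common denominator: (8 + 12)/(12*8) = 20/96
Combined rate = 5/24 job per hour
Time together = 1 / (5/24) = 24/5 hours

24/5


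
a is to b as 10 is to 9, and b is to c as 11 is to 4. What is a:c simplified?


Given a:b = 10:9 and b:c = 11:4
Make b consistent. Multiply first ratio by 11: a:b = 110:99
Multiply second ratio by 9: b:c = 99:36
Now b = 99 in both, so a:b:c = 110:99:36
Therefore a:c = 110:36
Simplify by GCD: a:c = 55:18

55:18


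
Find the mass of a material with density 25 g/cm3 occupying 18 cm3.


Using mass = density * volume
Density = 25 g/cm3
Volume = 18 cm3
Mass = 25 * 18
= 450 g

450


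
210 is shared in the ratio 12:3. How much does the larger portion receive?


Total parts = 12 + 3 = 15
Value per part = 210 / 15 = 14
First share = 12 * 14 = 168
Second share = 3 * 14 = 42
Larger share = 168

168


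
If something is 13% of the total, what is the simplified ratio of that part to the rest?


Part = 13%, Remainder = 87%
Ratio = 13:87
GCD(13, 87) = 1
Simplify: 13:87 = 13:87

13:87


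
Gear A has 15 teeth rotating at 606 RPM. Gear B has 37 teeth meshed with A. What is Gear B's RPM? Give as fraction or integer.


Gear ratio: teeth_A * RPM_A = teeth_B * RPM_B
15 * 606 = 37 * RPM_B
9090 = 37 * RPM_B
RPM_B = 9090 / 37
RPM_B = 9090/37

9090/37


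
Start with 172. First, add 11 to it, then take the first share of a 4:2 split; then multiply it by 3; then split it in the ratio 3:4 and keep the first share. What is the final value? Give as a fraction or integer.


Start with 172.
Step 1: Add 11: 172+11=183; split 4:2 first = 183*4/6 = 122
Step 2: Multiply by 3: 122 * 3 = 366
Step 3: Split 3:4, first share = 366 * 3/7 = 1098/7
Final result = 1098/7

1098/7


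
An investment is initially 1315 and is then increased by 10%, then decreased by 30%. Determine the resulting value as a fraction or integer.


Start: 1315
Step 1: increase by 10% => multiply by 110/100
  1315 * 110/100 = 2893/2
Step 2: decrease by 30% => multiply by 70/100
  2893/2 * 70/100 = 20251/20
Final value = 20251/20

20251/20


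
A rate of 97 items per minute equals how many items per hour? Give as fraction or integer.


Converting from per minute to per hour
Rate = 97 items per minute
Multiply by 60: 97 * 60
= 5820 items per hour

5820


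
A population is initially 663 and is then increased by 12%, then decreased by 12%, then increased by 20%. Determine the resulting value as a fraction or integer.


Start: 663
Step 1: increase by 12% => multiply by 112/100
  663 * 112/100 = 18564/25
Step 2: decrease by 12% => multiply by 88/100
  18564/25 * 88/100 = 408408/625
Step 3: increase by 20% => multiply by 120/100
  408408/625 * 120/100 = 2450448/3125
Final value = 2450448/3125

2450448/3125


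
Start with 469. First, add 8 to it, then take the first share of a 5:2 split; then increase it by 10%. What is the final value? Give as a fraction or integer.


Start with 469.
Step 1: Add 8: 469+8=477; split 5:2 first = 477*5/7 = 2385/7
Step 2: Increase by 10%: 2385/7 * 110/100 = 5247/14
Final result = 5247/14

5247/14


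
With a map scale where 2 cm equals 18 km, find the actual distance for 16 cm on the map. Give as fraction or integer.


Map scale: 2 cm = 18 km
Measured distance on map = 16 cm
Set up proportion: 16 * 18 / 2
= 288 / 2
= 144 km

144


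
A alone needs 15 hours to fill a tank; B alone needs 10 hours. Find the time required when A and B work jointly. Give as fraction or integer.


Rate of A = 1/15 job per hour
Rate of B = 1/10 job per hour
Combined rate = 1/15 + 1/10
Find common denominator: (10 + 15)/(15*10) = 25/150
Combined rate = 1/6 job per hour
Time together = 1 / (1/6) = 6 hours

6


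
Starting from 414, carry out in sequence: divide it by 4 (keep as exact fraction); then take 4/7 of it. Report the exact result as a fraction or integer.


Start with 414.
Step 1: Divide by 4: 414 / 4 = 207/2
Step 2: Take 4/7: 207/2 * 4/7 = 414/7
Final result = 414/7

414/7


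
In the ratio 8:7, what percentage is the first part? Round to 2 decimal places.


Total parts = 8 + 7 = 15
First part fraction = 8/15
Percentage = (8/15) * 100
= 0.533333 * 100
= 53.33%

53.33


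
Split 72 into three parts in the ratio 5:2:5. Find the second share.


Ratio = 5:2:5
Total parts = 5 + 2 + 5 = 12
Value per part = 72 / 12 = 6
First share = 5 * 6 = 30
Middle share = 2 * 6 = 12
Third share = 5 * 6 = 30

12


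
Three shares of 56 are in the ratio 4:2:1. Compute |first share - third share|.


Total parts = 4 + 2 + 1 = 7
Value per part = 56 / 7 = 8
Shares: 4*8=32, 2*8=16, 1*8=8
First share = 32, third share = 8
Difference = |32 - 8| = 24

24


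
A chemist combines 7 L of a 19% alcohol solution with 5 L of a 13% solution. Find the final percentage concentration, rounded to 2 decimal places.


Solute in mixture 1 = 19% of 7 L = 7*19/100 = 133/100 L
Solute in mixture 2 = 13% of 5 L = 5*13/100 = 13/20 L
Total solute = 133/100 + 13/20 = 99/50 L
Total volume = 7 + 5 = 12 L
Final concentration = 99/50/12 * 100 = 16.50%

16.50


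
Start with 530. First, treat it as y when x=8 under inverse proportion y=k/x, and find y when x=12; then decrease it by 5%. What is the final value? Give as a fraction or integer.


Start with 530.
Step 1: Inverse prop: k = (530)*8; new y = k/12 = 530*8/12 = 1060/3
Step 2: Decrease by 5%: 1060/3 * 95/100 = 1007/3
Final result = 1007/3

1007/3


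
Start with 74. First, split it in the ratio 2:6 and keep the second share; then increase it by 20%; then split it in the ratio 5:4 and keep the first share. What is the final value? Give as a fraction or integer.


Start with 74.
Step 1: Split 2:6, second share = 74 * 6/8 = 111/2
Step 2: Increase by 20%: 111/2 * 120/100 = 333/5
Step 3: Split 5:4, first share = 333/5 * 5/9 = 37
Final result = 37

37


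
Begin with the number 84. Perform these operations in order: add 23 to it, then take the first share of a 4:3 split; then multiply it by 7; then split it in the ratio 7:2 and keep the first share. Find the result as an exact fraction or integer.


Start with 84.
Step 1: Add 23: 84+23=107; split 4:3 first = 107*4/7 = 428/7
Step 2: Multiply by 7: 428/7 * 7 = 428
Step 3: Split 7:2, first share = 428 * 7/9 = 2996/9
Final result = 2996/9

2996/9


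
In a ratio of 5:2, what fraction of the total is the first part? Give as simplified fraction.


Total parts = 5 + 2 = 7
First part fraction = 5/7
Simplify: 5/7 = 5/7

5/7


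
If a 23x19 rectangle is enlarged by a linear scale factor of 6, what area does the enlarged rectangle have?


Original dimensions: 23 x 19
Enlargement factor = 6
New width = 23 * 6 = 138
New height = 19 * 6 = 114
New area = 138 * 114 = 15732

15732


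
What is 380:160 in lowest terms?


Find GCD(380, 160)
GCD = 20
Divide both by 20: 380/20 = 19, 160/20 = 8
Simplified ratio = 19:8

19:8


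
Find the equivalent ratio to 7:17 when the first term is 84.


Original ratio: 7:17
First term target: 84
Scale factor = 84 / 7 = 12
Multiply second term: 17 * 12 = 204
Equivalent ratio = 84:204

84:204


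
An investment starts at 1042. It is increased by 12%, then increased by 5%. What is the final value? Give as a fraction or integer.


Start: 1042
Step 1: increase by 12% => multiply by 112/100
  1042 * 112/100 = 29176/25
Step 2: increase by 5% => multiply by 105/100
  29176/25 * 105/100 = 153174/125
Final value = 153174/125

153174/125


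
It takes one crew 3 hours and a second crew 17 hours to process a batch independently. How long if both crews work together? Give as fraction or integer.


Rate of A = 1/3 job per hour
Rate of B = 1/17 job per hour
Combined rate = 1/3 + 1/17
Find common denominator: (17 + 3)/(3*17) = 20/51
Combined rate = 20/51 job per hour
Time together = 1 / (20/51) = 51/20 hours

51/20


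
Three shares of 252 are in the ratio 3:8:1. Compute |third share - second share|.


Total parts = 3 + 8 + 1 = 12
Value per part = 252 / 12 = 21
Shares: 3*21=63, 8*21=168, 1*21=21
Third share = 21, second share = 168
Difference = |21 - 168| = 147

147


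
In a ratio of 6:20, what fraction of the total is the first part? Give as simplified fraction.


Total parts = 6 + 20 = 26
First part fraction = 6/26
Simplify: 6/26 = 3/13

3/13


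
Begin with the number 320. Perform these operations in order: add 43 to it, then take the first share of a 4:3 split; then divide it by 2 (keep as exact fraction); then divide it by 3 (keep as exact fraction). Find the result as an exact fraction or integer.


Start with 320.
Step 1: Add 43: 320+43=363; split 4:3 first = 363*4/7 = 1452/7
Step 2: Divide by 2: 1452/7 / 2 = 726/7
Step 3: Divide by 3: 726/7 / 3 = 242/7
Final result = 242/7

242/7


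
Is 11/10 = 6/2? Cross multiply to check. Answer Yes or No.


Cross multiply to check 11/10 = 6/2
Left cross product: 11 * 2 = 22
Right cross product: 10 * 6 = 60
22 != 60
Not equal, so proportions differ => No

No


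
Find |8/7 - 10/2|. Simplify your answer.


Simplify: 8/7 = 8/7 and 10/2 = 5
Find common denominator: LCD = 7
Convert: 8/7 and 35/7
Difference = |8 - 35|/7 = 27/7
Simplified = 27/7

27/7


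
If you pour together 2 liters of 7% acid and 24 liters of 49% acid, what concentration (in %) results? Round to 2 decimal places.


Solute in mixture 1 = 7% of 2 L = 2*7/100 = 7/50 L
Solute in mixture 2 = 49% of 24 L = 24*49/100 = 294/25 L
Total solute = 7/50 + 294/25 = 119/10 L
Total volume = 2 + 24 = 26 L
Final concentration = 119/10/26 * 100 = 45.77%

45.77


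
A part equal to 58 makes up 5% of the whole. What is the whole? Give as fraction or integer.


Given: 58 is 5% of the whole
Set up: 58 = 5/100 * whole
whole = 58 * 100 / 5
whole = 5800 / 5
whole = 1160

1160


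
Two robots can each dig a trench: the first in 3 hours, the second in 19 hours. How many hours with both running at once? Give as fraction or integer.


Rate of A = 1/3 job per hour
Rate of B = 1/19 job per hour
Combined rate = 1/3 + 1/19
Find common denominator: (19 + 3)/(3*19) = 22/57
Combined rate = 22/57 job per hour
Time together = 1 / (22/57) = 57/22 hours

57/22


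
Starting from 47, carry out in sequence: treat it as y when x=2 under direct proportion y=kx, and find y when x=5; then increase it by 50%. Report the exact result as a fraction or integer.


Start with 47.
Step 1: Direct prop: k = (47)/2; new y = k*5 = 47*5/2 = 235/2
Step 2: Increase by 50%: 235/2 * 150/100 = 705/4
Final result = 705/4

705/4


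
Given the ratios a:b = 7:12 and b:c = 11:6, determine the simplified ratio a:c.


Given a:b = 7:12 and b:c = 11:6
Make b consistent. Multiply first ratio by 11: a:b = 77:132
Multiply second ratio by 12: b:c = 132:72
Now b = 132 in both, so a:b:c = 77:132:72
Therefore a:c = 77:72
Simplify by GCD: a:c = 77:72

77:72


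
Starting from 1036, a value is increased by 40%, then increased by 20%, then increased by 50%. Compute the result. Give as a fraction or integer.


Start: 1036
Step 1: increase by 40% => multiply by 140/100
  1036 * 140/100 = 7252/5
Step 2: increase by 20% => multiply by 120/100
  7252/5 * 120/100 = 43512/25
Step 3: increase by 50% => multiply by 150/100
  43512/25 * 150/100 = 65268/25
Final value = 65268/25

65268/25


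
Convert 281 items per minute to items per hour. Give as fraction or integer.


Converting from per minute to per hour
Rate = 281 items per minute
Multiply by 60: 281 * 60
= 16860 items per hour

16860


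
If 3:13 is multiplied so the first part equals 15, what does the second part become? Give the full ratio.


Original ratio: 3:13
First term target: 15
Scale factor = 15 / 3 = 5
Multiply second term: 13 * 5 = 65
Equivalent ratio = 15:65

15:65


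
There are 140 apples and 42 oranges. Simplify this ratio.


Find GCD(140, 42)
GCD = 14
Divide both by 14: 140/14 = 10, 42/14 = 3
Simplified ratio = 10:3

10:3


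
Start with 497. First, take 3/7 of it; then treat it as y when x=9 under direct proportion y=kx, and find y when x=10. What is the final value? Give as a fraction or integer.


Start with 497.
Step 1: Take 3/7: 497 * 3/7 = 213
Step 2: Direct prop: k = (213)/9; new y = k*10 = 213*10/9 = 710/3
Final result = 710/3

710/3


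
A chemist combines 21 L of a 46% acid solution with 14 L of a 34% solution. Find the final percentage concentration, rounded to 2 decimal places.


Solute in mixture 1 = 46% of 21 L = 21*46/100 = 483/50 L
Solute in mixture 2 = 34% of 14 L = 14*34/100 = 119/25 L
Total solute = 483/50 + 119/25 = 721/50 L
Total volume = 21 + 14 = 35 L
Final concentration = 721/50/35 * 100 = 41.20%

41.20


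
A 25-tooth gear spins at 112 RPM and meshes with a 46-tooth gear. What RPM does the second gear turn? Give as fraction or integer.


Gear ratio: teeth_A * RPM_A = teeth_B * RPM_B
25 * 112 = 46 * RPM_B
2800 = 46 * RPM_B
RPM_B = 2800 / 46
RPM_B = 1400/23

1400/23


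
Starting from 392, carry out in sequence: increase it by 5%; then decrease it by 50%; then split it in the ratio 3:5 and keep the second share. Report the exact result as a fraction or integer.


Start with 392.
Step 1: Increase by 5%: 392 * 105/100 = 2058/5
Step 2: Decrease by 50%: 2058/5 * 50/100 = 1029/5
Step 3: Split 3:5, second share = 1029/5 * 5/8 = 1029/8
Final result = 1029/8

1029/8


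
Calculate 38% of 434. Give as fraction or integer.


Compute 38% of 434
Convert percentage: 38% = 38/100
Multiply: 434 * 38/100
= 16492/100
= 4123/25

4123/25


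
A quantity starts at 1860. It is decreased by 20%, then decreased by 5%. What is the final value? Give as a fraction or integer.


Start: 1860
Step 1: decrease by 20% => multiply by 80/100
  1860 * 80/100 = 1488
Step 2: decrease by 5% => multiply by 95/100
  1488 * 95/100 = 7068/5
Final value = 7068/5

7068/5


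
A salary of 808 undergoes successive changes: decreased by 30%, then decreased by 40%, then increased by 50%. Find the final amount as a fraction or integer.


Start: 808
Step 1: decrease by 30% => multiply by 70/100
  808 * 70/100 = 2828/5
Step 2: decrease by 40% => multiply by 60/100
  2828/5 * 60/100 = 8484/25
Step 3: increase by 50% => multiply by 150/100
  8484/25 * 150/100 = 12726/25
Final value = 12726/25

12726/25


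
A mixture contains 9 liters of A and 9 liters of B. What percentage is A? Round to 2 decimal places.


Volume of A = 9 L
Volume of B = 9 L
Total volume = 9 + 9 = 18 L
Percentage of A = (9/18) * 100
= 50.00%

50.00


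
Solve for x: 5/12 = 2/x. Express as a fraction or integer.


Setting up: 5/12 = 2/x
Cross multiply: 5 * x = 12 * 2
5x = 24
x = 24/5
x = 24/5

24/5


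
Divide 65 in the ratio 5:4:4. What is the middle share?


Ratio = 5:4:4
Total parts = 5 + 4 + 4 = 13
Value per part = 65 / 13 = 5
First share = 5 * 5 = 25
Middle share = 4 * 5 = 20
Third share = 4 * 5 = 20

20


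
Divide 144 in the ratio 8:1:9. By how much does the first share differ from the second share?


Total parts = 8 + 1 + 9 = 18
Value per part = 144 / 18 = 8
Shares: 8*8=64, 1*8=8, 9*8=72
First share = 64, second share = 8
Difference = |64 - 8| = 56

56


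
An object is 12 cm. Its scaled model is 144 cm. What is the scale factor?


Original length = 12 cm
Scaled length = 144 cm
Scale factor = 144 / 12
= 12

12


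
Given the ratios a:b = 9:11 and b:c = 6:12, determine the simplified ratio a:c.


Given a:b = 9:11 and b:c = 6:12
Make b consistent. Multiply first ratio by 6: a:b = 54:66
Multiply second ratio by 11: b:c = 66:132
Now b = 66 in both, so a:b:c = 54:66:132
Therefore a:c = 54:132
Simplify by GCD: a:c = 9:22

9:22


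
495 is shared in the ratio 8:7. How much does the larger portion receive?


Total parts = 8 + 7 = 15
Value per part = 495 / 15 = 33
First share = 8 * 33 = 264
Second share = 7 * 33 = 231
Larger share = 264

264


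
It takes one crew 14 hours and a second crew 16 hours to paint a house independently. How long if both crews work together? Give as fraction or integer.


Rate of A = 1/14 job per hour
Rate of B = 1/16 job per hour
Combined rate = 1/14 + 1/16
Find common denominator: (16 + 14)/(14*16) = 30/224
Combined rate = 15/112 job per hour
Time together = 1 / (15/112) = 112/15 hours

112/15


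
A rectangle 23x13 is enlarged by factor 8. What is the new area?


Original dimensions: 23 x 13
Enlargement factor = 8
New width = 23 * 8 = 184
New height = 13 * 8 = 104
New area = 184 * 104 = 19136

19136


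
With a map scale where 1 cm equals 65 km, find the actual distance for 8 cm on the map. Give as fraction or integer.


Map scale: 1 cm = 65 km
Measured distance on map = 8 cm
Set up proportion: 8 * 65 / 1
= 520 / 1
= 520 km

520


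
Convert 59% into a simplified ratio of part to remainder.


Part = 59%, Remainder = 41%
Ratio = 59:41
GCD(59, 41) = 1
Simplify: 59:41 = 59:41

59:41


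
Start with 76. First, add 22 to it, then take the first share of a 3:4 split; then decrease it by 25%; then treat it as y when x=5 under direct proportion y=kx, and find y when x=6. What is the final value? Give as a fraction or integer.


Start with 76.
Step 1: Add 22: 76+22=98; split 3:4 first = 98*3/7 = 42
Step 2: Decrease by 25%: 42 * 75/100 = 63/2
Step 3: Direct prop: k = (63/2)/5; new y = k*6 = 63/2*6/5 = 189/5
Final result = 189/5

189/5


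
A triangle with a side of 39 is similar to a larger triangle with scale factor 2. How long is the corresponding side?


Similar triangles have proportional sides
Scale factor = 2
Smaller side = 39
Corresponding larger side = 39 * 2
= 78

78


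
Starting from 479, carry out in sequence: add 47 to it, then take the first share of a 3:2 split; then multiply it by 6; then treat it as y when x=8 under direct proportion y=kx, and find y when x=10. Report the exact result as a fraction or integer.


Start with 479.
Step 1: Add 47: 479+47=526; split 3:2 first = 526*3/5 = 1578/5
Step 2: Multiply by 6: 1578/5 * 6 = 9468/5
Step 3: Direct prop: k = (9468/5)/8; new y = k*10 = 9468/5*10/8 = 2367
Final result = 2367

2367


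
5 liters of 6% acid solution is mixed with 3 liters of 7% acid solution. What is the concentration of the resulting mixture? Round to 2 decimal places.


Solute in mixture 1 = 6% of 5 L = 5*6/100 = 3/10 L
Solute in mixture 2 = 7% of 3 L = 3*7/100 = 21/100 L
Total solute = 3/10 + 21/100 = 51/100 L
Total volume = 5 + 3 = 8 L
Final concentration = 51/100/8 * 100 = 6.38%

6.38


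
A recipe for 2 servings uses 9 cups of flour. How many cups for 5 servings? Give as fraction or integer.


Original: 9 cups for 2 servings
Target servings = 5
Scaling factor = 5/2
New amount = 9 * 5/2
= 45/2
= 45/2 cups

45/2


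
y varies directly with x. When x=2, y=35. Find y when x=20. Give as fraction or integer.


Direct proportion: y = kx
Find k: k = 35/2 = 35/2
Compute y at x=20: y = 35/2 * 20
y = 350

350


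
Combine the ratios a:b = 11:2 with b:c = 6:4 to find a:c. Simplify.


Given a:b = 11:2 and b:c = 6:4
Make b consistent. Multiply first ratio by 6: a:b = 66:12
Multiply second ratio by 2: b:c = 12:8
Now b = 12 in both, so a:b:c = 66:12:8
Therefore a:c = 66:8
Simplify by GCD: a:c = 33:4

33:4


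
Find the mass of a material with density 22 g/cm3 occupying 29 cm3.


Using mass = density * volume
Density = 22 g/cm3
Volume = 29 cm3
Mass = 22 * 29
= 638 g

638


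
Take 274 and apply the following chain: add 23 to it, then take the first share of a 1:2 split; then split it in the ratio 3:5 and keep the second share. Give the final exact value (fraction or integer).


Start with 274.
Step 1: Add 23: 274+23=297; split 1:2 first = 297*1/3 = 99
Step 2: Split 3:5, second share = 99 * 5/8 = 495/8
Final result = 495/8

495/8


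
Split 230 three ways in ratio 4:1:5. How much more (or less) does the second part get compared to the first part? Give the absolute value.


Total parts = 4 + 1 + 5 = 10
Value per part = 230 / 10 = 23
Shares: 4*23=92, 1*23=23, 5*23=115
Second share = 23, first share = 92
Difference = |23 - 92| = 69

69


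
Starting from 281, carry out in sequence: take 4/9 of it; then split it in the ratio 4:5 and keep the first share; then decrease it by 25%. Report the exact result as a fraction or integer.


Start with 281.
Step 1: Take 4/9: 281 * 4/9 = 1124/9
Step 2: Split 4:5, first share = 1124/9 * 4/9 = 4496/81
Step 3: Decrease by 25%: 4496/81 * 75/100 = 1124/27
Final result = 1124/27

1124/27


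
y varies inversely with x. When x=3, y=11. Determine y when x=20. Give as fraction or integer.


Inverse proportion: y = k/x
Find k: k = 3 * 11 = 33
Compute y at x=20: y = 33/20
y = 33/20

33/20


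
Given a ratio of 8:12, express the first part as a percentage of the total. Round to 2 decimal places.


Total parts = 8 + 12 = 20
First part fraction = 8/20
Percentage = (8/20) * 100
= 0.4 * 100
= 40.00%

40.00


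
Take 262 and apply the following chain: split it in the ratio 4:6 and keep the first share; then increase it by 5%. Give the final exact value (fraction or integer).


Start with 262.
Step 1: Split 4:6, first share = 262 * 4/10 = 524/5
Step 2: Increase by 5%: 524/5 * 105/100 = 2751/25
Final result = 2751/25

2751/25


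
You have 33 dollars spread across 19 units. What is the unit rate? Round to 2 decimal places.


Total dollars = 33
Number of units = 19
Unit rate = 33 / 19
= 1.74 dollars per unit

1.74


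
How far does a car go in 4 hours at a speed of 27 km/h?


Using distance = speed * time
Speed = 27 km/h
Time = 4 hours
Distance = 27 * 4
= 108 km

108


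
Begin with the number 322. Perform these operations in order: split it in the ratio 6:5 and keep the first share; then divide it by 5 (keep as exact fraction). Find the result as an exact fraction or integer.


Start with 322.
Step 1: Split 6:5, first share = 322 * 6/11 = 1932/11
Step 2: Divide by 5: 1932/11 / 5 = 1932/55
Final result = 1932/55

1932/55


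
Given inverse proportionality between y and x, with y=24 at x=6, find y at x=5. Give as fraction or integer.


Inverse proportion: y = k/x
Find k: k = 6 * 24 = 144
Compute y at x=5: y = 144/5
y = 144/5

144/5


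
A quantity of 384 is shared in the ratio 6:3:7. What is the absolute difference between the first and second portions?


Total parts = 6 + 3 + 7 = 16
Value per part = 384 / 16 = 24
Shares: 6*24=144, 3*24=72, 7*24=168
First share = 144, second share = 72
Difference = |144 - 72| = 72

72


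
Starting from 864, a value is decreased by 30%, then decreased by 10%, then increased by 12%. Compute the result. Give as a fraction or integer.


Start: 864
Step 1: decrease by 30% => multiply by 70/100
  864 * 70/100 = 3024/5
Step 2: decrease by 10% => multiply by 90/100
  3024/5 * 90/100 = 13608/25
Step 3: increase by 12% => multiply by 112/100
  13608/25 * 112/100 = 381024/625
Final value = 381024/625

381024/625


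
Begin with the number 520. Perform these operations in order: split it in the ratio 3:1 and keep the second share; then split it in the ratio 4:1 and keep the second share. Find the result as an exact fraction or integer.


Start with 520.
Step 1: Split 3:1, second share = 520 * 1/4 = 130
Step 2: Split 4:1, second share = 130 * 1/5 = 26
Final result = 26

26


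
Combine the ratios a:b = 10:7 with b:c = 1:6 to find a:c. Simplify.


Given a:b = 10:7 and b:c = 1:6
Make b consistent. Multiply first ratio by 1: a:b = 10:7
Multiply second ratio by 7: b:c = 7:42
Now b = 7 in both, so a:b:c = 10:7:42
Therefore a:c = 10:42
Simplify by GCD: a:c = 5:21

5:21


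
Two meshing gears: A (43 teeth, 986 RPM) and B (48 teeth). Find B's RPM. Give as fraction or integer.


Gear ratio: teeth_A * RPM_A = teeth_B * RPM_B
43 * 986 = 48 * RPM_B
42398 = 48 * RPM_B
RPM_B = 42398 / 48
RPM_B = 21199/24

21199/24


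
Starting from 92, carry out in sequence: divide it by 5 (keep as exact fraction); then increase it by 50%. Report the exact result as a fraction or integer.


Start with 92.
Step 1: Divide by 5: 92 / 5 = 92/5
Step 2: Increase by 50%: 92/5 * 150/100 = 138/5
Final result = 138/5

138/5


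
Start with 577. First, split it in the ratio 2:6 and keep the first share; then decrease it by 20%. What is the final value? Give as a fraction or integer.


Start with 577.
Step 1: Split 2:6, first share = 577 * 2/8 = 577/4
Step 2: Decrease by 20%: 577/4 * 80/100 = 577/5
Final result = 577/5

577/5


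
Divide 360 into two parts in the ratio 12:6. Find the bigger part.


Total parts = 12 + 6 = 18
Value per part = 360 / 18 = 20
First share = 12 * 20 = 240
Second share = 6 * 20 = 120
Larger share = 240

240


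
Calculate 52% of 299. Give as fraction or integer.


Compute 52% of 299
Convert percentage: 52% = 52/100
Multiply: 299 * 52/100
= 15548/100
= 3887/25

3887/25


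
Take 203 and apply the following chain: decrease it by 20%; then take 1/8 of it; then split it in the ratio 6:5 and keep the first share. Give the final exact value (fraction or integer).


Start with 203.
Step 1: Decrease by 20%: 203 * 80/100 = 812/5
Step 2: Take 1/8: 812/5 * 1/8 = 203/10
Step 3: Split 6:5, first share = 203/10 * 6/11 = 609/55
Final result = 609/55

609/55


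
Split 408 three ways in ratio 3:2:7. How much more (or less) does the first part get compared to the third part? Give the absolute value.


Total parts = 3 + 2 + 7 = 12
Value per part = 408 / 12 = 34
Shares: 3*34=102, 2*34=68, 7*34=238
First share = 102, third share = 238
Difference = |102 - 238| = 136

136


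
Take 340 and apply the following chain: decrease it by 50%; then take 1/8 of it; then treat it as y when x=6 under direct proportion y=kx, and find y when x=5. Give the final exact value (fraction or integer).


Start with 340.
Step 1: Decrease by 50%: 340 * 50/100 = 170
Step 2: Take 1/8: 170 * 1/8 = 85/4
Step 3: Direct prop: k = (85/4)/6; new y = k*5 = 85/4*5/6 = 425/24
Final result = 425/24

425/24


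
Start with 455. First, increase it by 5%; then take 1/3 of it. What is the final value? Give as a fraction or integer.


Start with 455.
Step 1: Increase by 5%: 455 * 105/100 = 1911/4
Step 2: Take 1/3: 1911/4 * 1/3 = 637/4
Final result = 637/4

637/4


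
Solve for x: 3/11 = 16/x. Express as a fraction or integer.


Setting up: 3/11 = 16/x
Cross multiply: 3 * x = 11 * 16
3x = 176
x = 176/3
x = 176/3

176/3


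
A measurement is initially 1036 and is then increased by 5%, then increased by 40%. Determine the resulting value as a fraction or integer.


Start: 1036
Step 1: increase by 5% => multiply by 105/100
  1036 * 105/100 = 5439/5
Step 2: increase by 40% => multiply by 140/100
  5439/5 * 140/100 = 38073/25
Final value = 38073/25

38073/25


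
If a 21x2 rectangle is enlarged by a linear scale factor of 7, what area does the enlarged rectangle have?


Original dimensions: 21 x 2
Enlargement factor = 7
New width = 21 * 7 = 147
New height = 2 * 7 = 14
New area = 147 * 14 = 2058

2058


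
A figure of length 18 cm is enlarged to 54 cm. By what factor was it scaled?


Original length = 18 cm
Scaled length = 54 cm
Scale factor = 54 / 18
= 3

3


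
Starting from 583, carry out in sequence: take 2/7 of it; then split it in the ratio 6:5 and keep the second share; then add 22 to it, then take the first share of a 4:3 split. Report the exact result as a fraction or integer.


Start with 583.
Step 1: Take 2/7: 583 * 2/7 = 1166/7
Step 2: Split 6:5, second share = 1166/7 * 5/11 = 530/7
Step 3: Add 22: 530/7+22=684/7; split 4:3 first = 684/7*4/7 = 2736/49
Final result = 2736/49

2736/49


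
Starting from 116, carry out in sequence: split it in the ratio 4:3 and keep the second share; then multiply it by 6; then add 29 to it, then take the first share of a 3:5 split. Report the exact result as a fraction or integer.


Start with 116.
Step 1: Split 4:3, second share = 116 * 3/7 = 348/7
Step 2: Multiply by 6: 348/7 * 6 = 2088/7
Step 3: Add 29: 2088/7+29=2291/7; split 3:5 first = 2291/7*3/8 = 6873/56
Final result = 6873/56

6873/56


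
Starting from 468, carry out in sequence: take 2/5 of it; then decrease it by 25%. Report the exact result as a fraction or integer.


Start with 468.
Step 1: Take 2/5: 468 * 2/5 = 936/5
Step 2: Decrease by 25%: 936/5 * 75/100 = 702/5
Final result = 702/5

702/5


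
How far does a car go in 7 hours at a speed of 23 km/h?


Using distance = speed * time
Speed = 23 km/h
Time = 7 hours
Distance = 23 * 7
= 161 km

161


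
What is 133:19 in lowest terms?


Find GCD(133, 19)
GCD = 19
Divide both by 19: 133/19 = 7, 19/19 = 1
Simplified ratio = 7:1

7:1


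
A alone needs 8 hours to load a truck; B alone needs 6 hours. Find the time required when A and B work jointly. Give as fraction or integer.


Rate of A = 1/8 job per hour
Rate of B = 1/6 job per hour
Combined rate = 1/8 + 1/6
Find common denominator: (6 + 8)/(8*6) = 14/48
Combined rate = 7/24 job per hour
Time together = 1 / (7/24) = 24/7 hours

24/7


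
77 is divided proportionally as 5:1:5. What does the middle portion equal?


Ratio = 5:1:5
Total parts = 5 + 1 + 5 = 11
Value per part = 77 / 11 = 7
First share = 5 * 7 = 35
Middle share = 1 * 7 = 7
Third share = 5 * 7 = 35

7


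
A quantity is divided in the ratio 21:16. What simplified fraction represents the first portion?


Total parts = 21 + 16 = 37
First part fraction = 21/37
Simplify: 21/37 = 21/37

21/37


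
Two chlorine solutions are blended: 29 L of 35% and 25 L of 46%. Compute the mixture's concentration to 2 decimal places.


Solute in mixture 1 = 35% of 29 L = 29*35/100 = 203/20 L
Solute in mixture 2 = 46% of 25 L = 25*46/100 = 23/2 L
Total solute = 203/20 + 23/2 = 433/20 L
Total volume = 29 + 25 = 54 L
Final concentration = 433/20/54 * 100 = 40.09%

40.09


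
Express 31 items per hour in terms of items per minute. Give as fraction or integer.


Converting from per hour to per minute
Rate = 31 items per hour
Divide by 60: 31/60
= 31/60 items per minute

31/60


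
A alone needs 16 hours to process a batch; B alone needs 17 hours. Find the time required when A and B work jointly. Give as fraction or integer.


Rate of A = 1/16 job per hour
Rate of B = 1/17 job per hour
Combined rate = 1/16 + 1/17
Find common denominator: (17 + 16)/(16*17) = 33/272
Combined rate = 33/272 job per hour
Time together = 1 / (33/272) = 272/33 hours

272/33


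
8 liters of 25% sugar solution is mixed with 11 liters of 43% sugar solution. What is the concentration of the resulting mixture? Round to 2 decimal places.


Solute in mixture 1 = 25% of 8 L = 8*25/100 = 2 L
Solute in mixture 2 = 43% of 11 L = 11*43/100 = 473/100 L
Total solute = 2 + 473/100 = 673/100 L
Total volume = 8 + 11 = 19 L
Final concentration = 673/100/19 * 100 = 35.42%

35.42


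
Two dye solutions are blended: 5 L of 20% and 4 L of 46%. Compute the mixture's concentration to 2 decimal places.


Solute in mixture 1 = 20% of 5 L = 5*20/100 = 1 L
Solute in mixture 2 = 46% of 4 L = 4*46/100 = 46/25 L
Total solute = 1 + 46/25 = 71/25 L
Total volume = 5 + 4 = 9 L
Final concentration = 71/25/9 * 100 = 31.56%

31.56


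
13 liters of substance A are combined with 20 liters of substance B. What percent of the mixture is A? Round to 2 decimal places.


Volume of A = 13 L
Volume of B = 20 L
Total volume = 13 + 20 = 33 L
Percentage of A = (13/33) * 100
= 39.39%

39.39


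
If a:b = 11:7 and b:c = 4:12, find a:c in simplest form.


Given a:b = 11:7 and b:c = 4:12
Make b consistent. Multiply first ratio by 4: a:b = 44:28
Multiply second ratio by 7: b:c = 28:84
Now b = 28 in both, so a:b:c = 44:28:84
Therefore a:c = 44:84
Simplify by GCD: a:c = 11:21

11:21


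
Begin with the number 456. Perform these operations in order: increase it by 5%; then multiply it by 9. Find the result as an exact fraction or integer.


Start with 456.
Step 1: Increase by 5%: 456 * 105/100 = 2394/5
Step 2: Multiply by 9: 2394/5 * 9 = 21546/5
Final result = 21546/5

21546/5


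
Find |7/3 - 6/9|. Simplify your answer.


Simplify: 7/3 = 7/3 and 6/9 = 2/3
Find common denominator: LCD = 3
Convert: 7/3 and 2/3
Difference = |7 - 2|/3 = 5/3
Simplified = 5/3

5/3


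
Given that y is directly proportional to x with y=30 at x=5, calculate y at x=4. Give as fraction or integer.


Direct proportion: y = kx
Find k: k = 30/5 = 6
Compute y at x=4: y = 6 * 4
y = 24

24


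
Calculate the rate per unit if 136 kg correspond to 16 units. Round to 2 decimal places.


Total kg = 136
Number of units = 16
Unit rate = 136 / 16
= 8.50 kg per unit

8.50


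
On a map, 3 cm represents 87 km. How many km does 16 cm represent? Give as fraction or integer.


Map scale: 3 cm = 87 km
Measured distance on map = 16 cm
Set up proportion: 16 * 87 / 3
= 1392 / 3
= 464 km

464


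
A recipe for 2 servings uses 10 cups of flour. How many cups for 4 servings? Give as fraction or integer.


Original: 10 cups for 2 servings
Target servings = 4
Scaling factor = 4/2
New amount = 10 * 4/2
= 40/2
= 20 cups

20


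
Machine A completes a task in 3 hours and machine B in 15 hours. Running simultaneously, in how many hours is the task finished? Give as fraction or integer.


Rate of A = 1/3 job per hour
Rate of B = 1/15 job per hour
Combined rate = 1/3 + 1/15
Find common denominator: (15 + 3)/(3*15) = 18/45
Combined rate = 2/5 job per hour
Time together = 1 / (2/5) = 5/2 hours

5/2


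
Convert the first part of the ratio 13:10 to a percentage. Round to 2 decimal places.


Total parts = 13 + 10 = 23
First part fraction = 13/23
Percentage = (13/23) * 100
= 0.565217 * 100
= 56.52%

56.52
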